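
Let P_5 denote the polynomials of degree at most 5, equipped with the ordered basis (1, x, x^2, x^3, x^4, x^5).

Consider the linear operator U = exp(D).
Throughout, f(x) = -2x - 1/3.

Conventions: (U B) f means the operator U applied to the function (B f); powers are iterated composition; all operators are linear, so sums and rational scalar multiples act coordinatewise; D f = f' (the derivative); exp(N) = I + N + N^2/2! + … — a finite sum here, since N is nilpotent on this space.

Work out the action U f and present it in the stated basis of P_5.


order-1 term: -2
the series for exp(D) f terminates at order 1
exp(D) f = -2x - 7/3

the image equals g(x) = -2x - 7/3


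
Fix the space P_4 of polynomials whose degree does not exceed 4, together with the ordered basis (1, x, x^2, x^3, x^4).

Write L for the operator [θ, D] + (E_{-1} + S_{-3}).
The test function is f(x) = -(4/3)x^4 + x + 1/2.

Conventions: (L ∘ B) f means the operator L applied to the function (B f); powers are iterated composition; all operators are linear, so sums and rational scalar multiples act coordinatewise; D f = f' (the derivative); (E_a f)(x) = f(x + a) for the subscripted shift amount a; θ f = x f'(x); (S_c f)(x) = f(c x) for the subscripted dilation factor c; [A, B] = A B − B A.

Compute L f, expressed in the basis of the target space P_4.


the result is g(x) = -(328/3)x^4 + (32/3)x^3 - 8x^2 + (10/3)x - 7/3

D f = -(16/3)x^3 + 1
θ D f = -16x^3
θ f = -(16/3)x^4 + x
D θ f = -(64/3)x^3 + 1
[θ, D] f = (16/3)x^3 - 1
E_{-1} f = -(4/3)x^4 + (16/3)x^3 - 8x^2 + (19/3)x - 11/6
S_{-3} f = -108x^4 - 3x + 1/2
(E_{-1} + S_{-3}) f = -(328/3)x^4 + (16/3)x^3 - 8x^2 + (10/3)x - 4/3
([θ, D] + (E_{-1} + S_{-3})) f = -(328/3)x^4 + (32/3)x^3 - 8x^2 + (10/3)x - 7/3


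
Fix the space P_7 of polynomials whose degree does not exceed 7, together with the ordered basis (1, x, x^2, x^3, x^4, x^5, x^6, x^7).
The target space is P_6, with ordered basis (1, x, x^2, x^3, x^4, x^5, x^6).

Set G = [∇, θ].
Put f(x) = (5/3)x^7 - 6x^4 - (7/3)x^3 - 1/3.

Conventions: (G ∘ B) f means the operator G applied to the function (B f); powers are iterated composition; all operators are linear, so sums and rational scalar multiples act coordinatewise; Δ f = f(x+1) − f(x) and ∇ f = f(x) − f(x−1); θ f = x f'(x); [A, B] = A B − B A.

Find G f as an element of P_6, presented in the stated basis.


θ f = (35/3)x^7 - 24x^4 - 7x^3
∇ θ f = (245/3)x^6 - 245x^5 + (1225/3)x^4 - (1513/3)x^3 + 368x^2 - (470/3)x + 86/3
∇ f = (35/3)x^6 - 35x^5 + (175/3)x^4 - (247/3)x^3 + 64x^2 - (86/3)x + 16/3
θ ∇ f = 70x^6 - 175x^5 + (700/3)x^4 - 247x^3 + 128x^2 - (86/3)x
[∇, θ] f = (35/3)x^6 - 70x^5 + 175x^4 - (772/3)x^3 + 240x^2 - 128x + 86/3

the image equals g(x) = (35/3)x^6 - 70x^5 + 175x^4 - (772/3)x^3 + 240x^2 - 128x + 86/3


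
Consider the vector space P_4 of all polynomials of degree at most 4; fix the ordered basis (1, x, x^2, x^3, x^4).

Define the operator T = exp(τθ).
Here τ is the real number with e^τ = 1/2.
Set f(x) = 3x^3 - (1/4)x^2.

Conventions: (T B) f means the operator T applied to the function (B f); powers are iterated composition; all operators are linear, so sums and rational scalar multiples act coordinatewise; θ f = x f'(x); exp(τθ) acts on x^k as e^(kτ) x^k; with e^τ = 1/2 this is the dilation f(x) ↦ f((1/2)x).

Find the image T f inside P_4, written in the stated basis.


exp(τθ) x^k = e^(kτ) x^k; with e^τ = 1/2 this sends x^k to (1/2)^k x^k
x^2 ↦ 1/4 x^2
x^3 ↦ 1/8 x^3
applying this coordinatewise to f: exp(τθ) f = (3/8)x^3 - (1/16)x^2

the result is g(x) = (3/8)x^3 - (1/16)x^2


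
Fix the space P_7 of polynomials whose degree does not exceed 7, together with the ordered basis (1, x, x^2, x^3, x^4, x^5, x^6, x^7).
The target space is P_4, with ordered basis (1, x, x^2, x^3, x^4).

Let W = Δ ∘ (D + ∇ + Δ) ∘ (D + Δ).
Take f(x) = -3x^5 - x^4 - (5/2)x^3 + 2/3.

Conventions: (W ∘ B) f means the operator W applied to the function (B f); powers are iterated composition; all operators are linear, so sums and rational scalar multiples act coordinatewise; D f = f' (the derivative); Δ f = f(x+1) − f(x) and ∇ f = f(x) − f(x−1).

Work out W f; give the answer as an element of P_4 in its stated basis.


g(x) = -1080x^2 - 1764x - 1248

D f = -15x^4 - 4x^3 - (15/2)x^2
Δ f = -15x^4 - 34x^3 - (87/2)x^2 - (53/2)x - 13/2
(D + Δ) f = -30x^4 - 38x^3 - 51x^2 - (53/2)x - 13/2
D (D + Δ) f = -120x^3 - 114x^2 - 102x - 53/2
∇ (D + Δ) f = -120x^3 + 66x^2 - 108x + 33/2
Δ (D + Δ) f = -120x^3 - 294x^2 - 336x - 291/2
(D + ∇ + Δ) (D + Δ) f = -360x^3 - 342x^2 - 546x - 311/2
Δ (D + ∇ + Δ) (D + Δ) f = -1080x^2 - 1764x - 1248


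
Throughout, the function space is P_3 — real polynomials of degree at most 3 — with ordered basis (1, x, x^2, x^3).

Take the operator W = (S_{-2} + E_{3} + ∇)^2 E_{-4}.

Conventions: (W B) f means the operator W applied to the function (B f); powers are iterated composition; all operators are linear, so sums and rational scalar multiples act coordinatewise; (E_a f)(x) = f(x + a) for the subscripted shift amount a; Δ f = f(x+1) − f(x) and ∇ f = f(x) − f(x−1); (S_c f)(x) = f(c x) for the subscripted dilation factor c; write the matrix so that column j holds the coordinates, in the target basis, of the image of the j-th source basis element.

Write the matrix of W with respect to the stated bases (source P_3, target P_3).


image of 1: 4
image of x: x - 12
image of x^2: 25x^2 + 24x + 120
image of x^3: 49x^3 - 324x^2 - 432x - 1068
each image's coordinates form column j of the matrix

the matrix is [[4, -12, 120, -1068]; [0, 1, 24, -432]; [0, 0, 25, -324]; [0, 0, 0, 49]] (rows listed top to bottom)


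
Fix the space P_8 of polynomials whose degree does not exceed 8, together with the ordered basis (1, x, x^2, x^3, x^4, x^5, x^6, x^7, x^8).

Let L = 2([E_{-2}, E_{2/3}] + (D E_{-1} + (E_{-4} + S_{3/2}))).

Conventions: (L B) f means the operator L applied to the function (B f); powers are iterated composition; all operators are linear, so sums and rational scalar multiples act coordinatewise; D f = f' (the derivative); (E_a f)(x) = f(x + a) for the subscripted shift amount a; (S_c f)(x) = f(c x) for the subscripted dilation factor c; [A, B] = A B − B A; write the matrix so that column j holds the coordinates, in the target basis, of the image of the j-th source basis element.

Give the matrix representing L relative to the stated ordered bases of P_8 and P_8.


the matrix is [[4, -6, 28, -122, 504, -2038, 8180, -32754, 131056]; [0, 5, -12, 84, -488, 2520, -12228, 57260, -262032]; [0, 0, 13/2, -18, 168, -1220, 7560, -42798, 229040]; [0, 0, 0, 35/4, -24, 280, -2440, 17640, -114128]; [0, 0, 0, 0, 97/8, -30, 420, -4270, 35280]; [0, 0, 0, 0, 0, 275/16, -36, 588, -6832]; [0, 0, 0, 0, 0, 0, 793/32, -42, 784]; [0, 0, 0, 0, 0, 0, 0, 2315/64, -48]; [0, 0, 0, 0, 0, 0, 0, 0, 6817/128]] (rows listed top to bottom)

image of 1: 4
image of x: 5x - 6
image of x^2: (13/2)x^2 - 12x + 28
image of x^3: (35/4)x^3 - 18x^2 + 84x - 122
image of x^4: (97/8)x^4 - 24x^3 + 168x^2 - 488x + 504
image of x^5: (275/16)x^5 - 30x^4 + 280x^3 - 1220x^2 + 2520x - 2038
image of x^6: (793/32)x^6 - 36x^5 + 420x^4 - 2440x^3 + 7560x^2 - 12228x + 8180
image of x^7: (2315/64)x^7 - 42x^6 + 588x^5 - 4270x^4 + 17640x^3 - 42798x^2 + 57260x - 32754
image of x^8: (6817/128)x^8 - 48x^7 + 784x^6 - 6832x^5 + 35280x^4 - 114128x^3 + 229040x^2 - 262032x + 131056
each image's coordinates form column j of the matrix


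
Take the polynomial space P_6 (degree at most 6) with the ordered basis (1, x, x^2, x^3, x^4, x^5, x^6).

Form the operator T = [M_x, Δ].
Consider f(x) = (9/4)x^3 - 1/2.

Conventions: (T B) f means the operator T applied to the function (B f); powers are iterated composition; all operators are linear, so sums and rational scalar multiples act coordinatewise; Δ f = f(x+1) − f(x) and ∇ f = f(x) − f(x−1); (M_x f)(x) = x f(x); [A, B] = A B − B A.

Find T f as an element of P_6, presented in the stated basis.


Δ f = (27/4)x^2 + (27/4)x + 9/4
M_x Δ f = (27/4)x^3 + (27/4)x^2 + (9/4)x
M_x f = (9/4)x^4 - (1/2)x
Δ M_x f = 9x^3 + (27/2)x^2 + 9x + 7/4
[M_x, Δ] f = -(9/4)x^3 - (27/4)x^2 - (27/4)x - 7/4

g(x) = -(9/4)x^3 - (27/4)x^2 - (27/4)x - 7/4


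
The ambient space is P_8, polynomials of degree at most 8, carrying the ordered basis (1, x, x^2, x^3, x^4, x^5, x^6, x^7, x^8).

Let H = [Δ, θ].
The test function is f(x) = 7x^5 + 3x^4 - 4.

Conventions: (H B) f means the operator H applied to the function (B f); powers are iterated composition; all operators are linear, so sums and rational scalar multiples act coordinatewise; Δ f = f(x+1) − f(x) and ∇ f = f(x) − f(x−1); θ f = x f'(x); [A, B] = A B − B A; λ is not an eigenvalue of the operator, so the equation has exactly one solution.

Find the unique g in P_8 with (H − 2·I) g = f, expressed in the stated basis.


write g with unknown coordinates in the stated basis and equate coefficients in (H − 2·I) g = f
solving from the highest basis element down gives g = -(7/2)x^5 - (41/4)x^4 - (111/2)x^3 - (789/4)x^2 - (1841/4)x - 4303/8
check: H g = -(35/2)x^4 - 111x^3 - (789/2)x^2 - (1841/2)x - 4319/4
so H g − 2·g = 7x^5 + 3x^4 - 4 = f ✓

the result is g(x) = -(7/2)x^5 - (41/4)x^4 - (111/2)x^3 - (789/4)x^2 - (1841/4)x - 4303/8


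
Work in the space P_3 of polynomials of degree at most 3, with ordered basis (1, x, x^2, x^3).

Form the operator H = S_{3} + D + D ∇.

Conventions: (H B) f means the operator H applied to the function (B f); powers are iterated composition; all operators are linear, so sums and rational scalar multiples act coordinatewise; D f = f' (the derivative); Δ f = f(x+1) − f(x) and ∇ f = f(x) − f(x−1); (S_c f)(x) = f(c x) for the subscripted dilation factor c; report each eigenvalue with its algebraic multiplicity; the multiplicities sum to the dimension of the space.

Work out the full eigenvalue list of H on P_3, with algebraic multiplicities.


image of 1: 1
image of x: 3x + 1
image of x^2: 9x^2 + 2x + 2
image of x^3: 27x^3 + 3x^2 + 6x - 3
the matrix is upper triangular; its diagonal is (1, 3, 9, 27)
for a triangular matrix the eigenvalues are the diagonal entries, with algebraic multiplicity their repetition count

λ = 1 (multiplicity 1), λ = 3 (multiplicity 1), λ = 9 (multiplicity 1), λ = 27 (multiplicity 1)


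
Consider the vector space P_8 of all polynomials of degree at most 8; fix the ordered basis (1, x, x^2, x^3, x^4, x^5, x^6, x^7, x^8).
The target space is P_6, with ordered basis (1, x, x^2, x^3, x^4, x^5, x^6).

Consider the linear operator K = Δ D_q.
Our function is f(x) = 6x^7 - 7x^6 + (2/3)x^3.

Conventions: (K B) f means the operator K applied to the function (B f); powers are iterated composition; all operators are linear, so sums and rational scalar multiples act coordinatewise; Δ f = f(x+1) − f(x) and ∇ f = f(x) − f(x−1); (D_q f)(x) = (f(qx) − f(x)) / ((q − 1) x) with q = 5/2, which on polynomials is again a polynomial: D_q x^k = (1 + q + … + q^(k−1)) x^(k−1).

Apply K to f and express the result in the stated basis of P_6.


the result is g(x) = (233991/16)x^5 + (494205/16)x^4 + (598425/16)x^3 + (806865/32)x^2 + (286853/32)x + 5237/4

D_q f = (77997/32)x^6 - (36309/32)x^5 + (13/2)x^2
Δ D_q f = (233991/16)x^5 + (494205/16)x^4 + (598425/16)x^3 + (806865/32)x^2 + (286853/32)x + 5237/4


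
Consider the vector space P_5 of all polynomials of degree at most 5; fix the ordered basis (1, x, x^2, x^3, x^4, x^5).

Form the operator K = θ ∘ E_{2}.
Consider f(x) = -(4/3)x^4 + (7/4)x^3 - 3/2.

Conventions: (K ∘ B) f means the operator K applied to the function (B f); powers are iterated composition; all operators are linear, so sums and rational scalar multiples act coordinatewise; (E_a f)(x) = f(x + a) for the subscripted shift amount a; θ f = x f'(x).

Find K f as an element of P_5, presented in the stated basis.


E_{2} f = -(4/3)x^4 - (107/12)x^3 - (43/2)x^2 - (65/3)x - 53/6
θ E_{2} f = -(16/3)x^4 - (107/4)x^3 - 43x^2 - (65/3)x

the result is g(x) = -(16/3)x^4 - (107/4)x^3 - 43x^2 - (65/3)x


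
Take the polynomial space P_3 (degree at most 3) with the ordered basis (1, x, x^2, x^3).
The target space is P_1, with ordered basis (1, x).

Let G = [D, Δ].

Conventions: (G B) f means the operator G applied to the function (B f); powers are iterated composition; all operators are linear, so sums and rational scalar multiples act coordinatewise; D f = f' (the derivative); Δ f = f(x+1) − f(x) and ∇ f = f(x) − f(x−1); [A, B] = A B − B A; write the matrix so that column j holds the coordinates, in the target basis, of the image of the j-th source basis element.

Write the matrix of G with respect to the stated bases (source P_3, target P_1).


the matrix is [[0, 0, 0, 0]; [0, 0, 0, 0]] (rows listed top to bottom)

image of 1: 0
image of x: 0
image of x^2: 0
image of x^3: 0
each image's coordinates form column j of the matrix


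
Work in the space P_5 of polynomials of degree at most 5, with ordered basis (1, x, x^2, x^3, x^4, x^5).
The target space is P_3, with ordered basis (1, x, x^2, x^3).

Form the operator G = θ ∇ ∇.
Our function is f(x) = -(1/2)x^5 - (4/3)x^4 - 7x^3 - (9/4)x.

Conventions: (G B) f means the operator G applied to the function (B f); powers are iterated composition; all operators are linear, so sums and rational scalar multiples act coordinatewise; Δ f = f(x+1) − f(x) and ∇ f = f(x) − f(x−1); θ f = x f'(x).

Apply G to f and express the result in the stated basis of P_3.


the image equals g(x) = -30x^3 + 28x^2 - 45x

∇ f = -(5/2)x^4 - (1/3)x^3 - 18x^2 + (109/6)x - 101/12
∇ ∇ f = -10x^3 + 14x^2 - 45x + 115/3
θ (∇ ∇) f = -30x^3 + 28x^2 - 45x


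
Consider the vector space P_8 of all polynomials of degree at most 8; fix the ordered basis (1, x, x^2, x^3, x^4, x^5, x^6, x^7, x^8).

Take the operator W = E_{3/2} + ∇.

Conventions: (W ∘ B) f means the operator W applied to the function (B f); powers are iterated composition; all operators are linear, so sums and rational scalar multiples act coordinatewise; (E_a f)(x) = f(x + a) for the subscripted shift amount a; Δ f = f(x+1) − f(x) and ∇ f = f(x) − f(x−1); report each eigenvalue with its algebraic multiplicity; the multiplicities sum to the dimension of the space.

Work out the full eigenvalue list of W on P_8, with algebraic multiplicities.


λ = 1 (multiplicity 9)

image of 1: 1
image of x: x + 5/2
image of x^2: x^2 + 5x + 5/4
image of x^3: x^3 + (15/2)x^2 + (15/4)x + 35/8
image of x^4: x^4 + 10x^3 + (15/2)x^2 + (35/2)x + 65/16
image of x^5: x^5 + (25/2)x^4 + (25/2)x^3 + (175/4)x^2 + (325/16)x + 275/32
image of x^6: x^6 + 15x^5 + (75/4)x^4 + (175/2)x^3 + (975/16)x^2 + (825/16)x + 665/64
image of x^7: x^7 + (35/2)x^6 + (105/4)x^5 + (1225/8)x^4 + (2275/16)x^3 + (5775/32)x^2 + (4655/64)x + 2315/128
image of x^8: x^8 + 20x^7 + 35x^6 + 245x^5 + (2275/8)x^4 + (1925/4)x^3 + (4655/16)x^2 + (2315/16)x + 6305/256
the matrix is upper triangular; its diagonal is (1, 1, 1, 1, 1, 1, 1, 1, 1)
for a triangular matrix the eigenvalues are the diagonal entries, with algebraic multiplicity their repetition count


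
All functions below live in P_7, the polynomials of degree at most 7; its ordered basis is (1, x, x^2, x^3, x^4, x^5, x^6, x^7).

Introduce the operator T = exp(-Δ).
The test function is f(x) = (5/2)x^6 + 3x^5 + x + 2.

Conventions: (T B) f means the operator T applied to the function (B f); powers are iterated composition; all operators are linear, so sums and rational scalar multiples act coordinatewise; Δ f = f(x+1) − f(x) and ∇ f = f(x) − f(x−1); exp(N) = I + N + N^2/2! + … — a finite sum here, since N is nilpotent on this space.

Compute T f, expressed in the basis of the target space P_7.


order-1 term: -15x^5 - (105/2)x^4 - 80x^3 - (135/2)x^2 - 30x - 13/2
order-2 term: (75/2)x^4 + 180x^3 + (705/2)x^2 + 330x + 245/2
order-3 term: -50x^3 - 255x^2 - 465x - 300
order-4 term: (75/2)x^2 + 165x + 385/2
order-5 term: -15x - 81/2
order-6 term: 5/2
the series for exp(-Δ) f terminates at order 6
exp(-Δ) f = (5/2)x^6 - 12x^5 - 15x^4 + 50x^3 + (135/2)x^2 - 14x - 55/2

the image equals g(x) = (5/2)x^6 - 12x^5 - 15x^4 + 50x^3 + (135/2)x^2 - 14x - 55/2


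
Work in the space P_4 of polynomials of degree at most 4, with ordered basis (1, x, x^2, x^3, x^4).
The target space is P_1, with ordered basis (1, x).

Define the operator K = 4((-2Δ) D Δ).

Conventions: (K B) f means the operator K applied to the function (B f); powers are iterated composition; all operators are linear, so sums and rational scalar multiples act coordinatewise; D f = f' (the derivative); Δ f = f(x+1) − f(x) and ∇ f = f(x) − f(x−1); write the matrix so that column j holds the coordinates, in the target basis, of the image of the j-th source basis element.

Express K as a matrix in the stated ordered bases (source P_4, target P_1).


the matrix is [[0, 0, 0, -48, -192]; [0, 0, 0, 0, -192]] (rows listed top to bottom)

image of 1: 0
image of x: 0
image of x^2: 0
image of x^3: -48
image of x^4: -192x - 192
each image's coordinates form column j of the matrix


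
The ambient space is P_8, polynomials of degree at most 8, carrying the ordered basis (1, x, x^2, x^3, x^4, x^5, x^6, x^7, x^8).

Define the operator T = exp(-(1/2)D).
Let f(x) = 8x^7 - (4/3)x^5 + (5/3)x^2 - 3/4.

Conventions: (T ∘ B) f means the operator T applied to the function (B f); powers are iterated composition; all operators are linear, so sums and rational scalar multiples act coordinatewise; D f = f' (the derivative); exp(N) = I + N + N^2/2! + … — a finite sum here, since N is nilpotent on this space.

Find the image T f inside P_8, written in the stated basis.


order-1 term: -28x^6 + (10/3)x^4 - (5/3)x
order-2 term: 42x^5 - (10/3)x^3 + 5/12
order-3 term: -35x^4 + (5/3)x^2
order-4 term: (35/2)x^3 - (5/12)x
order-5 term: -(21/4)x^2 + 1/24
order-6 term: (7/8)x
order-7 term: -1/16
the series for exp(-(1/2)D) f terminates at order 7
exp(-(1/2)D) f = 8x^7 - 28x^6 + (122/3)x^5 - (95/3)x^4 + (85/6)x^3 - (23/12)x^2 - (29/24)x - 17/48

the image equals g(x) = 8x^7 - 28x^6 + (122/3)x^5 - (95/3)x^4 + (85/6)x^3 - (23/12)x^2 - (29/24)x - 17/48


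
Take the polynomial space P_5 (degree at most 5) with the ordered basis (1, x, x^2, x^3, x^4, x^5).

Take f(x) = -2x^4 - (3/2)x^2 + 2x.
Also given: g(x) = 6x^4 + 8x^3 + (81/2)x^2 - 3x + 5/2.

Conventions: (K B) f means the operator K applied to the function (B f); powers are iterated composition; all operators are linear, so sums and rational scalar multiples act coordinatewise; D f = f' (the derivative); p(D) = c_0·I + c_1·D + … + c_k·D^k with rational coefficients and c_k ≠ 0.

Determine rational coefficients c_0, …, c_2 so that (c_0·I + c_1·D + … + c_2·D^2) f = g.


p(D) = -3·I − D − (3/2)·D^2, i.e. c_0 = -3, c_1 = -1, c_2 = -3/2

D^0 f = -2x^4 - (3/2)x^2 + 2x
D^1 f = -8x^3 - 3x + 2
D^2 f = -24x^2 - 3
matching coefficients of g against c_0 f + c_1 Df + … from the top degree down determines the c_i
solution: c_0 = -3, c_1 = -1, c_2 = -3/2


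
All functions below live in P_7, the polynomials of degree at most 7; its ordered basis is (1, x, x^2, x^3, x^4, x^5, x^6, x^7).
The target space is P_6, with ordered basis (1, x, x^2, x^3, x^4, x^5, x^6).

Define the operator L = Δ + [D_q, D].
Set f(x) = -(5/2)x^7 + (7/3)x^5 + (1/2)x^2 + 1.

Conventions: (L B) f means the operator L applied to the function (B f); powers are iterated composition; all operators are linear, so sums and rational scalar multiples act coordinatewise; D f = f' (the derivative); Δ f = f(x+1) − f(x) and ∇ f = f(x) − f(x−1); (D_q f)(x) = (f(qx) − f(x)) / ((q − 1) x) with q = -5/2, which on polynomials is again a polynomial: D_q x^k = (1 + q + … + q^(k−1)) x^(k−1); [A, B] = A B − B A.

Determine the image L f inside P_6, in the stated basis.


Δ f = -(35/2)x^6 - (105/2)x^5 - (455/6)x^4 - (385/6)x^3 - (175/6)x^2 - (29/6)x + 1/3
D f = -(35/2)x^6 + (35/3)x^4 + x
D_q D f = (77805/64)x^5 - (1015/8)x^3 + 1
D_q f = -(55895/128)x^6 + (3157/48)x^4 - (3/4)x
D D_q f = -(167685/64)x^5 + (3157/12)x^3 - 3/4
[D_q, D] f = (122745/32)x^5 - (9359/24)x^3 + 7/4
(Δ + [D_q, D]) f = -(35/2)x^6 + (121065/32)x^5 - (455/6)x^4 - (3633/8)x^3 - (175/6)x^2 - (29/6)x + 25/12

the result is g(x) = -(35/2)x^6 + (121065/32)x^5 - (455/6)x^4 - (3633/8)x^3 - (175/6)x^2 - (29/6)x + 25/12


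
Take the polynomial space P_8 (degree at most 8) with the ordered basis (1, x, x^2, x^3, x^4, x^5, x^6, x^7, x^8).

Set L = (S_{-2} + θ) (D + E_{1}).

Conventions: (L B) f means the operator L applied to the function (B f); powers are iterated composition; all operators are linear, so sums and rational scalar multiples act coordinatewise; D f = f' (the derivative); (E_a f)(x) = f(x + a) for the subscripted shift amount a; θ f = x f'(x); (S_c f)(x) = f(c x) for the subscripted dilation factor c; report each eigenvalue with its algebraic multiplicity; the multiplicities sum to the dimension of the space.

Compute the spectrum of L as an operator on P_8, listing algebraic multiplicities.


λ = -121 (multiplicity 1), λ = -27 (multiplicity 1), λ = -5 (multiplicity 1), λ = -1 (multiplicity 1), λ = 1 (multiplicity 1), λ = 6 (multiplicity 1), λ = 20 (multiplicity 1), λ = 70 (multiplicity 1), λ = 264 (multiplicity 1)

image of 1: 1
image of x: -x + 2
image of x^2: 6x^2 - 4x + 1
image of x^3: -5x^3 + 36x^2 - 3x + 1
image of x^4: 20x^4 - 40x^3 + 36x^2 - 4x + 1
image of x^5: -27x^5 + 200x^4 - 50x^3 + 60x^2 - 5x + 1
image of x^6: 70x^6 - 324x^5 + 300x^4 - 100x^3 + 90x^2 - 6x + 1
image of x^7: -121x^7 + 980x^6 - 567x^5 + 700x^4 - 175x^3 + 126x^2 - 7x + 1
image of x^8: 264x^8 - 1936x^7 + 1960x^6 - 1512x^5 + 1400x^4 - 280x^3 + 168x^2 - 8x + 1
the matrix is upper triangular; its diagonal is (1, -1, 6, -5, 20, -27, 70, -121, 264)
for a triangular matrix the eigenvalues are the diagonal entries, with algebraic multiplicity their repetition count


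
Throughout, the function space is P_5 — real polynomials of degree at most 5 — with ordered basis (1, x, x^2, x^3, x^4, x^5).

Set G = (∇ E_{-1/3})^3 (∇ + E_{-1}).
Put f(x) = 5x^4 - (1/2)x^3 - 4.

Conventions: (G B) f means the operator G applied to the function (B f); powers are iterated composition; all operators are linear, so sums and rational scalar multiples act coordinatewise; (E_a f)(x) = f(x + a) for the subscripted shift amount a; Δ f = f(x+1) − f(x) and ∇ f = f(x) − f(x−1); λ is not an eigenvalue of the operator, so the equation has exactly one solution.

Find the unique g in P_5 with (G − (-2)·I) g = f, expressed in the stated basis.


write g with unknown coordinates in the stated basis and equate coefficients in (G − (-2)·I) g = f
solving from the highest basis element down gives g = (5/2)x^4 - (1/4)x^3 - 30x + 295/4
check: G g = 60x - 303/2
so G g − (-2)·g = 5x^4 - (1/2)x^3 - 4 = f ✓

the result is g(x) = (5/2)x^4 - (1/4)x^3 - 30x + 295/4


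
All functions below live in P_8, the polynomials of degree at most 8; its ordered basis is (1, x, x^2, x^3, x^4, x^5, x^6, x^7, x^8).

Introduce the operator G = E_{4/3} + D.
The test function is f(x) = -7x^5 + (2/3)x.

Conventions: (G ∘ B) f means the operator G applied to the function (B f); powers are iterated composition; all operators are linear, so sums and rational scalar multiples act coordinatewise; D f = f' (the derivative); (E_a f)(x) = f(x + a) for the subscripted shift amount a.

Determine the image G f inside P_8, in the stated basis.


E_{4/3} f = -7x^5 - (140/3)x^4 - (1120/9)x^3 - (4480/27)x^2 - (8906/81)x - 6952/243
D f = -35x^4 + 2/3
(E_{4/3} + D) f = -7x^5 - (245/3)x^4 - (1120/9)x^3 - (4480/27)x^2 - (8906/81)x - 6790/243

g(x) = -7x^5 - (245/3)x^4 - (1120/9)x^3 - (4480/27)x^2 - (8906/81)x - 6790/243


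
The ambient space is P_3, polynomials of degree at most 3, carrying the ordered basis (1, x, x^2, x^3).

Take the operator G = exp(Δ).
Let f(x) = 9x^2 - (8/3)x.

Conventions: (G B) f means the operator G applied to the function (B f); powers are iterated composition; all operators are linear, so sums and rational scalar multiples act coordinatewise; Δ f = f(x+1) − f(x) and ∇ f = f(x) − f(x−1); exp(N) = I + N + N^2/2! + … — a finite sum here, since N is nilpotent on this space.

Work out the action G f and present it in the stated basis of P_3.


the image equals g(x) = 9x^2 + (46/3)x + 46/3

order-1 term: 18x + 19/3
order-2 term: 9
the series for exp(Δ) f terminates at order 2
exp(Δ) f = 9x^2 + (46/3)x + 46/3


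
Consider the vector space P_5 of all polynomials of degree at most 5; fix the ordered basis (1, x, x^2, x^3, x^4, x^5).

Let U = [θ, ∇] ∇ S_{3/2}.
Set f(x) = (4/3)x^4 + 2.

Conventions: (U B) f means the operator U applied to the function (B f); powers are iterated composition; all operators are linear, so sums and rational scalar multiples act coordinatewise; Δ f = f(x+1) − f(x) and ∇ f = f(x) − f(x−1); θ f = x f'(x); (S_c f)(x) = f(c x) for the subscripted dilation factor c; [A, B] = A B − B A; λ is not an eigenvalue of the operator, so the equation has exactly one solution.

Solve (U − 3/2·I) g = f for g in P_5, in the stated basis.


write g with unknown coordinates in the stated basis and equate coefficients in (U − 3/2·I) g = f
solving from the highest basis element down gives g = -(8/9)x^4 + 36x^2 - 108x - 76/3
check: U g = 54x^2 - 162x - 36
so U g − 3/2·g = (4/3)x^4 + 2 = f ✓

the result is g(x) = -(8/9)x^4 + 36x^2 - 108x - 76/3


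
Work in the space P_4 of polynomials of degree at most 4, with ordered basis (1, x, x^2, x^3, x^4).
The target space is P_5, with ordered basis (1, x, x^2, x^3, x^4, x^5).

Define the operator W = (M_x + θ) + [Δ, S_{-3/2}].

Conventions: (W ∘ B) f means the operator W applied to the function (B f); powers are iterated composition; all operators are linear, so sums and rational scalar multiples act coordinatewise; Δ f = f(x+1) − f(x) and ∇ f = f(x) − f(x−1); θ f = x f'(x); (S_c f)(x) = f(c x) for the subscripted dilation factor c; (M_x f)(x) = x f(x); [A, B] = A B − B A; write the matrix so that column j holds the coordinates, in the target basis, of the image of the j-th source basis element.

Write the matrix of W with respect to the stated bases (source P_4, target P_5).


image of 1: x
image of x: x^2 + x - 5/2
image of x^2: x^3 + 2x^2 + (15/2)x + 5/4
image of x^3: x^4 + 3x^3 - (135/8)x^2 - (45/8)x - 35/8
image of x^4: x^5 + 4x^4 + (135/4)x^3 + (135/8)x^2 + (105/4)x + 65/16
each image's coordinates form column j of the matrix

the matrix is [[0, -5/2, 5/4, -35/8, 65/16]; [1, 1, 15/2, -45/8, 105/4]; [0, 1, 2, -135/8, 135/8]; [0, 0, 1, 3, 135/4]; [0, 0, 0, 1, 4]; [0, 0, 0, 0, 1]] (rows listed top to bottom)


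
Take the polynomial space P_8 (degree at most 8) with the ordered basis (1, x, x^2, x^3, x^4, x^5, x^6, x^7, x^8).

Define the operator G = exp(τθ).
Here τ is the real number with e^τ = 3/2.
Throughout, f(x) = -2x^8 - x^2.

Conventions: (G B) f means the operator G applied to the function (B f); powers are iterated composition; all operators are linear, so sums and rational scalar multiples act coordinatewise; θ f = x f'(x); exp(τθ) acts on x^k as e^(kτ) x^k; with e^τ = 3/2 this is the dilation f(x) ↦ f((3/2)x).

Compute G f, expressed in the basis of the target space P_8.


exp(τθ) x^k = e^(kτ) x^k; with e^τ = 3/2 this sends x^k to (3/2)^k x^k
x^2 ↦ 9/4 x^2
x^8 ↦ 6561/256 x^8
applying this coordinatewise to f: exp(τθ) f = -(6561/128)x^8 - (9/4)x^2

the image equals g(x) = -(6561/128)x^8 - (9/4)x^2


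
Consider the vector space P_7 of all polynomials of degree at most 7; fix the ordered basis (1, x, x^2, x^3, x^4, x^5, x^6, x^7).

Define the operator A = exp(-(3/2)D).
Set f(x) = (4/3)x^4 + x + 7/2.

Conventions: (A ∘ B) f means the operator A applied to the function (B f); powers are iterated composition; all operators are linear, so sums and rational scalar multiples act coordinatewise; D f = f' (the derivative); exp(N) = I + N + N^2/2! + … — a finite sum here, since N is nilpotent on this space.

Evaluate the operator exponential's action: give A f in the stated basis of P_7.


g(x) = (4/3)x^4 - 8x^3 + 18x^2 - 17x + 35/4

order-1 term: -8x^3 - 3/2
order-2 term: 18x^2
order-3 term: -18x
order-4 term: 27/4
the series for exp(-(3/2)D) f terminates at order 4
exp(-(3/2)D) f = (4/3)x^4 - 8x^3 + 18x^2 - 17x + 35/4


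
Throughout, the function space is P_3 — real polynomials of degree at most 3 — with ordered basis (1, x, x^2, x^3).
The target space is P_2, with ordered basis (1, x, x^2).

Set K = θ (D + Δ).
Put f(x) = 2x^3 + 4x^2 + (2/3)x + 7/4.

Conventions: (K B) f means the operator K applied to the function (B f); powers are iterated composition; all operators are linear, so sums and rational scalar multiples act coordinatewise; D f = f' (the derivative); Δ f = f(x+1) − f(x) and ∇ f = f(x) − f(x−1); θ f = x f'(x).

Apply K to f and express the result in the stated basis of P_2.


the result is g(x) = 24x^2 + 22x

D f = 6x^2 + 8x + 2/3
Δ f = 6x^2 + 14x + 20/3
(D + Δ) f = 12x^2 + 22x + 22/3
θ (D + Δ) f = 24x^2 + 22x


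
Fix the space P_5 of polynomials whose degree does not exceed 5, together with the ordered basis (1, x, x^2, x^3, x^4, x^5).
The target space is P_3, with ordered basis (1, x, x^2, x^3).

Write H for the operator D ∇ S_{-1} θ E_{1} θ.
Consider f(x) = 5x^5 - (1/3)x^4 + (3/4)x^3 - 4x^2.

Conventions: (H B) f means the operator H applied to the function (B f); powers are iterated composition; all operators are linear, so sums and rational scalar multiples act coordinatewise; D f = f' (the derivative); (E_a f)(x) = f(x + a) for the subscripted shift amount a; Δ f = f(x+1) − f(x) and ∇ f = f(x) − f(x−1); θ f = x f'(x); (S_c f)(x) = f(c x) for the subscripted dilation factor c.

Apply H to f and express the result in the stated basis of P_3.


θ f = 25x^5 - (4/3)x^4 + (9/4)x^3 - 8x^2
E_{1} θ f = 25x^5 + (371/3)x^4 + (2963/12)x^3 + (963/4)x^2 + (1325/12)x + 215/12
θ E_{1} θ f = 125x^5 + (1484/3)x^4 + (2963/4)x^3 + (963/2)x^2 + (1325/12)x
S_{-1} (θ E_{1} θ) f = -125x^5 + (1484/3)x^4 - (2963/4)x^3 + (963/2)x^2 - (1325/12)x
∇ S_{-1} (θ E_{1} θ) f = -625x^4 + (9686/3)x^3 - (25761/4)x^2 + (69467/12)x - 5857/3
D ∇ S_{-1} (θ E_{1} θ) f = -2500x^3 + 9686x^2 - (25761/2)x + 69467/12

the image equals g(x) = -2500x^3 + 9686x^2 - (25761/2)x + 69467/12


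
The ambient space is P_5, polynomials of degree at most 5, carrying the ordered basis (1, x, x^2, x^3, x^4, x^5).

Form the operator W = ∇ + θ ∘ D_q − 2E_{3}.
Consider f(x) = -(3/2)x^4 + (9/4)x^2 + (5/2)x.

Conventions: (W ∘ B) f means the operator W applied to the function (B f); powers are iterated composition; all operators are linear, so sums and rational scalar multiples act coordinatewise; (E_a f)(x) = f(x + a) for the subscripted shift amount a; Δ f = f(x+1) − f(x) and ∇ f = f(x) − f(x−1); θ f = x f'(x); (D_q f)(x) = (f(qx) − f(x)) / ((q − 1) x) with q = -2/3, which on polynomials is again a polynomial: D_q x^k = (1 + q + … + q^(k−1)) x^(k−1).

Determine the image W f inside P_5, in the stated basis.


g(x) = 3x^4 + (167/6)x^3 + (333/2)x^2 + (1165/4)x + 757/4

∇ f = -6x^3 + 9x^2 - (3/2)x + 7/4
D_q f = -(13/18)x^3 + (3/4)x + 5/2
θ D_q f = -(13/6)x^3 + (3/4)x
E_{3} f = -(3/2)x^4 - 18x^3 - (315/4)x^2 - 146x - 375/4
(-2E_{3}) f = 3x^4 + 36x^3 + (315/2)x^2 + 292x + 375/2
(∇ + θ ∘ D_q − 2E_{3}) f = 3x^4 + (167/6)x^3 + (333/2)x^2 + (1165/4)x + 757/4


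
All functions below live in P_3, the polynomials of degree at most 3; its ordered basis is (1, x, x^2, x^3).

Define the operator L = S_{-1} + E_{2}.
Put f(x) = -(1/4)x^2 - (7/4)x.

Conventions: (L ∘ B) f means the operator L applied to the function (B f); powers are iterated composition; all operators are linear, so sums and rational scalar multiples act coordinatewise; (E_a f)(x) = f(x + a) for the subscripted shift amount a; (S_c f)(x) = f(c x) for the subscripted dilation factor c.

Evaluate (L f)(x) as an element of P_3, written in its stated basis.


g(x) = -(1/2)x^2 - x - 9/2

S_{-1} f = -(1/4)x^2 + (7/4)x
E_{2} f = -(1/4)x^2 - (11/4)x - 9/2
(S_{-1} + E_{2}) f = -(1/2)x^2 - x - 9/2


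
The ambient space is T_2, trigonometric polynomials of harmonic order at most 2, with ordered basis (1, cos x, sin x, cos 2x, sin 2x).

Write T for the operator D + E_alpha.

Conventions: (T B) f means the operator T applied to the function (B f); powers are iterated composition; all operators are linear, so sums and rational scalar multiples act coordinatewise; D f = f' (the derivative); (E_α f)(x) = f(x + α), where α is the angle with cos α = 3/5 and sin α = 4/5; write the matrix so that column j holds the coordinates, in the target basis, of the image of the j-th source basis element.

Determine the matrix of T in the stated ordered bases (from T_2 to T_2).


image of 1: 1
image of cos x: (3/5)cos x - (9/5)sin x
image of sin x: (9/5)cos x + (3/5)sin x
image of cos 2x: -(7/25)cos 2x - (74/25)sin 2x
image of sin 2x: (74/25)cos 2x - (7/25)sin 2x
each image's coordinates form column j of the matrix

the matrix is [[1, 0, 0, 0, 0]; [0, 3/5, 9/5, 0, 0]; [0, -9/5, 3/5, 0, 0]; [0, 0, 0, -7/25, 74/25]; [0, 0, 0, -74/25, -7/25]] (rows listed top to bottom)


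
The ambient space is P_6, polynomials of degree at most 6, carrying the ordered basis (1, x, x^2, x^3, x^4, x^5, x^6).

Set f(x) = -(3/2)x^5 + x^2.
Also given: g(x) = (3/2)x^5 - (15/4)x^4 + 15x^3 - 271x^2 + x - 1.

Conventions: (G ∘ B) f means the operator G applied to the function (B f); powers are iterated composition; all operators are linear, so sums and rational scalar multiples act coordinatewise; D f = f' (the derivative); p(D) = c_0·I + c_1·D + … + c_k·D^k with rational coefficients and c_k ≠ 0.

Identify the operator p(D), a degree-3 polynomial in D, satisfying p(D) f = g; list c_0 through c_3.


D^0 f = -(3/2)x^5 + x^2
D^1 f = -(15/2)x^4 + 2x
D^2 f = -30x^3 + 2
D^3 f = -90x^2
matching coefficients of g against c_0 f + c_1 Df + … from the top degree down determines the c_i
solution: c_0 = -1, c_1 = 1/2, c_2 = -1/2, c_3 = 3

p(D) = -I + (1/2)·D − (1/2)·D^2 + 3·D^3, i.e. c_0 = -1, c_1 = 1/2, c_2 = -1/2, c_3 = 3


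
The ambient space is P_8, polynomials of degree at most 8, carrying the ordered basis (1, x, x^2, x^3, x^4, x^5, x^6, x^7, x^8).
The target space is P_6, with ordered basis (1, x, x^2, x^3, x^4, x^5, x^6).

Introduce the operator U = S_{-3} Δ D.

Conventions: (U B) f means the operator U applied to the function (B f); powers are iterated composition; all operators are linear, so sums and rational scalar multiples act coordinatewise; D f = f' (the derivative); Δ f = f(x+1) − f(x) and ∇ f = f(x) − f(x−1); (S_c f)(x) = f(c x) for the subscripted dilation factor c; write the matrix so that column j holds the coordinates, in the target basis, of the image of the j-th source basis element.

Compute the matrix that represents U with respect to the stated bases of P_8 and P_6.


the matrix is [[0, 0, 2, 3, 4, 5, 6, 7, 8]; [0, 0, 0, -18, -36, -60, -90, -126, -168]; [0, 0, 0, 0, 108, 270, 540, 945, 1512]; [0, 0, 0, 0, 0, -540, -1620, -3780, -7560]; [0, 0, 0, 0, 0, 0, 2430, 8505, 22680]; [0, 0, 0, 0, 0, 0, 0, -10206, -40824]; [0, 0, 0, 0, 0, 0, 0, 0, 40824]] (rows listed top to bottom)

image of 1: 0
image of x: 0
image of x^2: 2
image of x^3: -18x + 3
image of x^4: 108x^2 - 36x + 4
image of x^5: -540x^3 + 270x^2 - 60x + 5
image of x^6: 2430x^4 - 1620x^3 + 540x^2 - 90x + 6
image of x^7: -10206x^5 + 8505x^4 - 3780x^3 + 945x^2 - 126x + 7
image of x^8: 40824x^6 - 40824x^5 + 22680x^4 - 7560x^3 + 1512x^2 - 168x + 8
each image's coordinates form column j of the matrix


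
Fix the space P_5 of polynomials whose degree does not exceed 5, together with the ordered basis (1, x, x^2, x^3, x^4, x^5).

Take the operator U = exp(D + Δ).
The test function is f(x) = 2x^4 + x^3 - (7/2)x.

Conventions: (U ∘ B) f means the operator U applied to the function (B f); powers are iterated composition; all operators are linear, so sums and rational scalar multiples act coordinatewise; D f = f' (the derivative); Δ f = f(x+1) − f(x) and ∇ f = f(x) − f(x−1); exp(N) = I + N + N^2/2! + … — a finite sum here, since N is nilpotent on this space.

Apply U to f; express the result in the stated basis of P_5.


order-1 term: 16x^3 + 18x^2 + 11x - 4
order-2 term: 48x^2 + 60x + 28
order-3 term: 64x + 56
order-4 term: 32
the series for exp(D + Δ) f terminates at order 4
exp(D + Δ) f = 2x^4 + 17x^3 + 66x^2 + (263/2)x + 112

the result is g(x) = 2x^4 + 17x^3 + 66x^2 + (263/2)x + 112


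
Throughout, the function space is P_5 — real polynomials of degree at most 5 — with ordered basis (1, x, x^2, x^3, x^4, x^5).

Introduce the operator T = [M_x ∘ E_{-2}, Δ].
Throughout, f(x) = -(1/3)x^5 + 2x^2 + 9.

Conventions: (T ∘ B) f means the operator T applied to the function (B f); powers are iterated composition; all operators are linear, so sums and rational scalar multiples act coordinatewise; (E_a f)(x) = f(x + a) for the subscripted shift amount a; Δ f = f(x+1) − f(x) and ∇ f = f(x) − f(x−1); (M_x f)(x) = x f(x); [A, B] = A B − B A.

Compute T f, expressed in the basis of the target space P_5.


Δ f = -(5/3)x^4 - (10/3)x^3 - (10/3)x^2 + (7/3)x + 5/3
E_{-2} Δ f = -(5/3)x^4 + 10x^3 - (70/3)x^2 + 29x - 49/3
M_x E_{-2} Δ f = -(5/3)x^5 + 10x^4 - (70/3)x^3 + 29x^2 - (49/3)x
E_{-2} f = -(1/3)x^5 + (10/3)x^4 - (40/3)x^3 + (86/3)x^2 - (104/3)x + 83/3
M_x E_{-2} f = -(1/3)x^6 + (10/3)x^5 - (40/3)x^4 + (86/3)x^3 - (104/3)x^2 + (83/3)x
Δ (M_x ∘ E_{-2}) f = -2x^5 + (35/3)x^4 - (80/3)x^3 + (103/3)x^2 - 22x + 34/3
[M_x ∘ E_{-2}, Δ] f = (1/3)x^5 - (5/3)x^4 + (10/3)x^3 - (16/3)x^2 + (17/3)x - 34/3

g(x) = (1/3)x^5 - (5/3)x^4 + (10/3)x^3 - (16/3)x^2 + (17/3)x - 34/3


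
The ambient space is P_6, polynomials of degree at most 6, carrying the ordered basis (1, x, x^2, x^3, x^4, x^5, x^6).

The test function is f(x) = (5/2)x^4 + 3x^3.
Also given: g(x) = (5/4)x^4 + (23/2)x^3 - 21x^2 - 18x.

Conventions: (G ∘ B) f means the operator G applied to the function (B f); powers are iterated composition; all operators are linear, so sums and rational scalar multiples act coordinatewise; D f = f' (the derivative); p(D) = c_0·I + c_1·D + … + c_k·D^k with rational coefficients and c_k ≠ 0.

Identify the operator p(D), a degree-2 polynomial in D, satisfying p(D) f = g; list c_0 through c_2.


p(D) = (1/2)·I + D − D^2, i.e. c_0 = 1/2, c_1 = 1, c_2 = -1

D^0 f = (5/2)x^4 + 3x^3
D^1 f = 10x^3 + 9x^2
D^2 f = 30x^2 + 18x
matching coefficients of g against c_0 f + c_1 Df + … from the top degree down determines the c_i
solution: c_0 = 1/2, c_1 = 1, c_2 = -1


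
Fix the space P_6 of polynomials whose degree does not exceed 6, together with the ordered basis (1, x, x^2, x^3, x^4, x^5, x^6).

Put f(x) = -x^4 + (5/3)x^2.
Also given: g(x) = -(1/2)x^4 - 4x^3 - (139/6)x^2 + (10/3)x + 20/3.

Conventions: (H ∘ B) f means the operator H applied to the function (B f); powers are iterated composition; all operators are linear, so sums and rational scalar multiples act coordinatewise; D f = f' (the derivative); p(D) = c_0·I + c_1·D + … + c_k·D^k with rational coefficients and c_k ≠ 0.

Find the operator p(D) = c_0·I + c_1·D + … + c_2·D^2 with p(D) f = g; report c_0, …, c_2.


c_0 = 1/2, c_1 = 1, c_2 = 2

D^0 f = -x^4 + (5/3)x^2
D^1 f = -4x^3 + (10/3)x
D^2 f = -12x^2 + 10/3
matching coefficients of g against c_0 f + c_1 Df + … from the top degree down determines the c_i
solution: c_0 = 1/2, c_1 = 1, c_2 = 2


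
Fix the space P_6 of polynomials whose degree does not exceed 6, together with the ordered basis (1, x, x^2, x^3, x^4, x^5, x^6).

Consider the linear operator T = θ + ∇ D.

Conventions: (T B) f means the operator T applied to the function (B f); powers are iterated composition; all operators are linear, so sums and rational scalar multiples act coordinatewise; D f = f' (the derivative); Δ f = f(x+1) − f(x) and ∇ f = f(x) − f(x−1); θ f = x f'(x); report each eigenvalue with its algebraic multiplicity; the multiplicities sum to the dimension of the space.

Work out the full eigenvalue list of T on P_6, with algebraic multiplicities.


λ = 0 (multiplicity 1), λ = 1 (multiplicity 1), λ = 2 (multiplicity 1), λ = 3 (multiplicity 1), λ = 4 (multiplicity 1), λ = 5 (multiplicity 1), λ = 6 (multiplicity 1)

image of 1: 0
image of x: x
image of x^2: 2x^2 + 2
image of x^3: 3x^3 + 6x - 3
image of x^4: 4x^4 + 12x^2 - 12x + 4
image of x^5: 5x^5 + 20x^3 - 30x^2 + 20x - 5
image of x^6: 6x^6 + 30x^4 - 60x^3 + 60x^2 - 30x + 6
the matrix is upper triangular; its diagonal is (0, 1, 2, 3, 4, 5, 6)
for a triangular matrix the eigenvalues are the diagonal entries, with algebraic multiplicity their repetition count
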